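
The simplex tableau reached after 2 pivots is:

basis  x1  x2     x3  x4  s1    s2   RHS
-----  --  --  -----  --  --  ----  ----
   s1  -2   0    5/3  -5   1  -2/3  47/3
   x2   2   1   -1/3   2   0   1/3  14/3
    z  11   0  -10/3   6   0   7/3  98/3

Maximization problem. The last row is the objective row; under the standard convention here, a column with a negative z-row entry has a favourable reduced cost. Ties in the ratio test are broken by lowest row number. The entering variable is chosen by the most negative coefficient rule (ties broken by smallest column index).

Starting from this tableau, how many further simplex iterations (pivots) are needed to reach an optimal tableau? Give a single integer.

2

pivot: x3 in, s1 out → z = 64
pivot: x4 in, x2 out → z = 476/5
No improving column remains; optimal.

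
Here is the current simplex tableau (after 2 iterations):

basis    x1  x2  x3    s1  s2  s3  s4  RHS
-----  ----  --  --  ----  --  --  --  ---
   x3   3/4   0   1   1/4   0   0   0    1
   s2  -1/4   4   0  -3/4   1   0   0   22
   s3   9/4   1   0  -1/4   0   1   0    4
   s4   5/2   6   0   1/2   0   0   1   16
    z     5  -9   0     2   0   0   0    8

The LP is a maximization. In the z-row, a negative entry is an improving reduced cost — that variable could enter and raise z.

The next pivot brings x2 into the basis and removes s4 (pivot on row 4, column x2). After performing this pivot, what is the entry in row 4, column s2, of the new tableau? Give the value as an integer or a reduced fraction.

0

Pivot element is row 4, column x2: 6.
Normalize row 4: new (row 4, s2) = 0/6 = 0.
Row 4 is the pivot row, so the entry is 0.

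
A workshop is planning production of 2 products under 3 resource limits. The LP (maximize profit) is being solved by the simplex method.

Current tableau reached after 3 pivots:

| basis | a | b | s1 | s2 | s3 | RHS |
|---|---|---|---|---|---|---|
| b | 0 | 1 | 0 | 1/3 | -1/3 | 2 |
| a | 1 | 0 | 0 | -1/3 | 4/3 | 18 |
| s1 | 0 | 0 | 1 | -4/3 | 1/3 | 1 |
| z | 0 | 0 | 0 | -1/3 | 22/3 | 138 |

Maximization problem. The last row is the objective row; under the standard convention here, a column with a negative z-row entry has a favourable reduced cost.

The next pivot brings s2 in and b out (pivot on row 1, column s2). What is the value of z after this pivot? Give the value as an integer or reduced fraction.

Minimum ratio for s2: 2/(1/3) = 6.
z changes by −(z-row coeff of s2)·ratio = −(-1/3)·6 = 2.
New z = 138 + 2 = 140.

140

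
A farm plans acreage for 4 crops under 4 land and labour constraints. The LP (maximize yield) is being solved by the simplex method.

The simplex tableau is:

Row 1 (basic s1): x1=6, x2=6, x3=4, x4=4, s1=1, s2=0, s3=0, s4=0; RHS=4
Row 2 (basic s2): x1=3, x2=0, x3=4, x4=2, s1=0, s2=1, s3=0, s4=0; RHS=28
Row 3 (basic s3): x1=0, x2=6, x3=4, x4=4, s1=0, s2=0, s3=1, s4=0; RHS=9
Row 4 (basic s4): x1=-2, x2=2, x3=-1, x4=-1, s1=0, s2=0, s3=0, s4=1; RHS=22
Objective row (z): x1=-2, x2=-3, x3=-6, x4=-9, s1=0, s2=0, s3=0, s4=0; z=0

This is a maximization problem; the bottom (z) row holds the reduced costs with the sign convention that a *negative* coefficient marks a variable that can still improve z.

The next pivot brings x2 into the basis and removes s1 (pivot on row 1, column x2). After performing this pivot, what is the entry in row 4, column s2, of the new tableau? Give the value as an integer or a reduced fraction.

0

Pivot element is row 1, column x2: 6.
Normalize row 1: new (row 1, s2) = 0/6 = 0.
row 4 ← row 4 − 2·(new row 1): 0 − 2·0 = 0.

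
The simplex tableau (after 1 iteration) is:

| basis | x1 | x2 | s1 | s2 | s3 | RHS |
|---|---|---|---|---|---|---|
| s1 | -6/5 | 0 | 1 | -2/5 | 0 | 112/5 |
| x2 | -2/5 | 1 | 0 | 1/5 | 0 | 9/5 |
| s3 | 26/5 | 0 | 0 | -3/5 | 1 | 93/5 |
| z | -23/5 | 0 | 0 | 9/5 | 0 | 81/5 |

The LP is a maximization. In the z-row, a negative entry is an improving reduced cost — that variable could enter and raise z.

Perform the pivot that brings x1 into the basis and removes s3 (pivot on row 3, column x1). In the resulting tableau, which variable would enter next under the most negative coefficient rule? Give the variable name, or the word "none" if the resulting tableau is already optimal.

Pivot element 26/5. New z-row = old z-row − (-23/5)·(row 3/(26/5)).
Updated z-row coefficients: x1: 0, x2: 0, s1: 0, s2: 33/26, s3: 23/26.
No coefficient is strictly negative; the tableau after this pivot is optimal.

none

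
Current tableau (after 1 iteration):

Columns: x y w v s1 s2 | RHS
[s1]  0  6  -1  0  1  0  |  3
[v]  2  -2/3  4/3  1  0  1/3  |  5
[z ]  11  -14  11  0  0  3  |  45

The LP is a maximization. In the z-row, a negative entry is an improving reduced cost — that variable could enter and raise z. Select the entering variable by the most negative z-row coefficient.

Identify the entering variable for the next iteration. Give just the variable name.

Objective-row coefficients: x: 11, y: -14, w: 11, v: 0, s1: 0, s2: 3.
The most negative is -14 in column y, so y enters.

y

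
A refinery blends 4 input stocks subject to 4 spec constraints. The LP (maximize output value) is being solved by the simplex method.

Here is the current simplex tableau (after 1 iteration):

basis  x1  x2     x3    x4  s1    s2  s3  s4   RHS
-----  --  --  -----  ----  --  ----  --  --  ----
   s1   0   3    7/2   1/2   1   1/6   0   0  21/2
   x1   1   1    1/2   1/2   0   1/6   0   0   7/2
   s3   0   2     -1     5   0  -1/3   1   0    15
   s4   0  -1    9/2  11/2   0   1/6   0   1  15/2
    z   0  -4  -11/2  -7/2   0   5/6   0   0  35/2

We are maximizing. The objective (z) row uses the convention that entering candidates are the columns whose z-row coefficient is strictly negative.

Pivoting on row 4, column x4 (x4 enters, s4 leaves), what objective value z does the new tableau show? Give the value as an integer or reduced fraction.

Minimum ratio for x4: (15/2)/(11/2) = 15/11.
z changes by −(z-row coeff of x4)·ratio = −(-7/2)·(15/11) = 105/22.
New z = 35/2 + (105/22) = 245/11.

245/11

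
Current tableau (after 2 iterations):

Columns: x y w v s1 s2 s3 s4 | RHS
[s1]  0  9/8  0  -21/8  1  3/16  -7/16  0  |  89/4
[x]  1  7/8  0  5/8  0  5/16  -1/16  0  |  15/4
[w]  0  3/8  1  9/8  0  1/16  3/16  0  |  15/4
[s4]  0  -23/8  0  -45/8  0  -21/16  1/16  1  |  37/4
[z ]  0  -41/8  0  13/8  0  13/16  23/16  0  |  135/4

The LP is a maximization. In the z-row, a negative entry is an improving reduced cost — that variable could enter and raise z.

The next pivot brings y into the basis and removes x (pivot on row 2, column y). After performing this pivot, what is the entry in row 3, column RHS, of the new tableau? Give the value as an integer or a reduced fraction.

15/7

Pivot element is row 2, column y: 7/8.
Normalize row 2: new (row 2, RHS) = (15/4)/(7/8) = 30/7.
row 3 ← row 3 − (3/8)·(new row 2): 15/4 − (3/8)·(30/7) = 15/7.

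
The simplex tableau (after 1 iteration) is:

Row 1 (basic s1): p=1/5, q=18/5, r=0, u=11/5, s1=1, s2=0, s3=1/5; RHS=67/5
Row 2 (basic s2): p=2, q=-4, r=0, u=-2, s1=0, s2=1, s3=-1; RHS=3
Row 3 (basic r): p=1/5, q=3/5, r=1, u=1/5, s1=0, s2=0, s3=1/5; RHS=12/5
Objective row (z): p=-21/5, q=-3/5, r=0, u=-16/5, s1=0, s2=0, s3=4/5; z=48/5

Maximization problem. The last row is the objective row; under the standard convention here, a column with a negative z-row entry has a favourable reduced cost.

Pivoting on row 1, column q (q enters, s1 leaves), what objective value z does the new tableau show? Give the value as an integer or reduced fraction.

71/6

Minimum ratio for q: (67/5)/(18/5) = 67/18.
z changes by −(z-row coeff of q)·ratio = −(-3/5)·(67/18) = 67/30.
New z = 48/5 + (67/30) = 71/6.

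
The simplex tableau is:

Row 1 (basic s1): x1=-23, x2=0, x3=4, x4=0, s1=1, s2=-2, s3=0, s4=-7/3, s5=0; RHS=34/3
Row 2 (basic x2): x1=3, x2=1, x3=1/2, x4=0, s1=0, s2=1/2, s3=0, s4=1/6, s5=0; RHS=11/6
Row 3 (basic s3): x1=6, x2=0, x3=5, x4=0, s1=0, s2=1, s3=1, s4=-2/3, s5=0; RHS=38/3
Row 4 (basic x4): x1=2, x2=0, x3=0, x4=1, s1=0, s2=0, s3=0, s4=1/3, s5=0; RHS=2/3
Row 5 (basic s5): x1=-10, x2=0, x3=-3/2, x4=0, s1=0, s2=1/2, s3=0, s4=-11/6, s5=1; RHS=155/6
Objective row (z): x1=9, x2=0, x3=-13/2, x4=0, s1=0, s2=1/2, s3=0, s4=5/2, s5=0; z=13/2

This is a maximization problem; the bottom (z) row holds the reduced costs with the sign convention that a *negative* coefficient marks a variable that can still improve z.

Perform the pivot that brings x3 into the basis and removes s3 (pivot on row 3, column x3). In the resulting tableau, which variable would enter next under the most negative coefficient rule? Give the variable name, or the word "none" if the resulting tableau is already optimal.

Pivot element 5. New z-row = old z-row − (-13/2)·(row 3/5).
Updated z-row coefficients: x1: 84/5, x2: 0, x3: 0, x4: 0, s1: 0, s2: 9/5, s3: 13/10, s4: 49/30, s5: 0.
No coefficient is strictly negative; the tableau after this pivot is optimal.

none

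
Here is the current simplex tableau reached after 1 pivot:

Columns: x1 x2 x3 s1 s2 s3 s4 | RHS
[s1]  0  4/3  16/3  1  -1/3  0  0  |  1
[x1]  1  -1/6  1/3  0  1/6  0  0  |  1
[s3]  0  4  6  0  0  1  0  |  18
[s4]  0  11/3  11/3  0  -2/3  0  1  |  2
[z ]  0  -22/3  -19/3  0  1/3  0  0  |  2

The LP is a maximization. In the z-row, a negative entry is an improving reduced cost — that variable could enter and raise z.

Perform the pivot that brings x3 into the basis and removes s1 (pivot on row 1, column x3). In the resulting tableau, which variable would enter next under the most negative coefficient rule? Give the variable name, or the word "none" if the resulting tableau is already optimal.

x2

Pivot element 16/3. New z-row = old z-row − (-19/3)·(row 1/(16/3)).
Updated z-row coefficients: x1: 0, x2: -23/4, x3: 0, s1: 19/16, s2: -1/16, s3: 0, s4: 0.
The most negative is -23/4 in column x2, so x2 would enter next.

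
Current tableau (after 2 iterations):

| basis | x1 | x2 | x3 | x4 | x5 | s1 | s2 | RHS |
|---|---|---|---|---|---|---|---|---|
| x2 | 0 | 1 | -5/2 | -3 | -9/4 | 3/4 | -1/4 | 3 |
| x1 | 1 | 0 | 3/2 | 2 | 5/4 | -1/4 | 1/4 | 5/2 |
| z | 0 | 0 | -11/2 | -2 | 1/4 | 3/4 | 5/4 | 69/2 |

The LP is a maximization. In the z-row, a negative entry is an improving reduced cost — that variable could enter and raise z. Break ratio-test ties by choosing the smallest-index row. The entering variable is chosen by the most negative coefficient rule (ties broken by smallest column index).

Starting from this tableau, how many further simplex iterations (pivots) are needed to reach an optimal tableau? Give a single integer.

2

pivot: x3 in, x1 out → z = 131/3
pivot: s1 in, x2 out → z = 189/4
No improving column remains; optimal.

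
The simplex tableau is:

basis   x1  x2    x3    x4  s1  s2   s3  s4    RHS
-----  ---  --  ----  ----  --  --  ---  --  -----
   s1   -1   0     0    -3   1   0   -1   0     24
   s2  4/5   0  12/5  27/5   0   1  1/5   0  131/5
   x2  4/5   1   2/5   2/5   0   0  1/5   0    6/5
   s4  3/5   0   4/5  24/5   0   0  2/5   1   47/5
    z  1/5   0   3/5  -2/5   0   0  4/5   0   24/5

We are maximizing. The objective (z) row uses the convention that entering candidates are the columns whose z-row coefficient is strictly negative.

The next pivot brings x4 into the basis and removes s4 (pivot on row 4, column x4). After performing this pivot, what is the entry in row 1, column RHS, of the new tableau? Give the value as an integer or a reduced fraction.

Pivot element is row 4, column x4: 24/5.
Normalize row 4: new (row 4, RHS) = (47/5)/(24/5) = 47/24.
row 1 ← row 1 − (-3)·(new row 4): 24 − (-3)·(47/24) = 239/8.

239/8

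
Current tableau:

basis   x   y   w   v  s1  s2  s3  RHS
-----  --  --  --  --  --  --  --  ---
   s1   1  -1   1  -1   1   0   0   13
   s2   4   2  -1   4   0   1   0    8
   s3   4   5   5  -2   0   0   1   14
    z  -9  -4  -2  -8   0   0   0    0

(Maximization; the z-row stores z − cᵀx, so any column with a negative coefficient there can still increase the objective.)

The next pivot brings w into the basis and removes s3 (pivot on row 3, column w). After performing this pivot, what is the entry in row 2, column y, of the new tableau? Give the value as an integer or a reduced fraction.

Pivot element is row 3, column w: 5.
Normalize row 3: new (row 3, y) = 5/5 = 1.
row 2 ← row 2 − (-1)·(new row 3): 2 − (-1)·1 = 3.

3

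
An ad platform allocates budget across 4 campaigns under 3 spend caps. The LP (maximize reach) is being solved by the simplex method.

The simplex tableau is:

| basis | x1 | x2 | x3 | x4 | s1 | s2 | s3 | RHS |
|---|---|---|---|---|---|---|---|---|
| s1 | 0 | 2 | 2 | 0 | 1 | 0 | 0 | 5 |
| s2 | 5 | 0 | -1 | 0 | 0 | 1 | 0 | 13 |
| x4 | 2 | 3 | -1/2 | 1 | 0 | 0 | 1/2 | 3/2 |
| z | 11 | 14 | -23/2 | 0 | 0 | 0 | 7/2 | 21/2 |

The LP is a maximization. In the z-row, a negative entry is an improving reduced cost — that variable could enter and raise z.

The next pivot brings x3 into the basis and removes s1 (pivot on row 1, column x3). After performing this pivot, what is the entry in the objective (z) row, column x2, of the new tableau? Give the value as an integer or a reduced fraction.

Pivot element is row 1, column x3: 2.
Normalize row 1: new (row 1, x2) = 2/2 = 1.
z-row ← z-row − (-23/2)·(new row 1): 14 − (-23/2)·1 = 51/2.

51/2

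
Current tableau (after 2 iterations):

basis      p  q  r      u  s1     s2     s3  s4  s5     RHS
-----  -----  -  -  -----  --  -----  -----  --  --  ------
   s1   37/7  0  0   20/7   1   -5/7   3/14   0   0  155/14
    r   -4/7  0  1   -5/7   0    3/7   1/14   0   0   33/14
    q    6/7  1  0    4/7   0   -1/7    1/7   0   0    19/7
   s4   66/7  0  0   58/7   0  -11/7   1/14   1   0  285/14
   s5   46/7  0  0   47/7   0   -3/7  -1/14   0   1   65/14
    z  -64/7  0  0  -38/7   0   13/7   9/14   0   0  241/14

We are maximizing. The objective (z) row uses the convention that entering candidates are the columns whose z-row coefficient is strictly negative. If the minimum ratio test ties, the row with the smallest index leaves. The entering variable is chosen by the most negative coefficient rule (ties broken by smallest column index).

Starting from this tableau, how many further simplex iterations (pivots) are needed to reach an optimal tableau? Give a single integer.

pivot: p in, s5 out → z = 1089/46
No improving column remains; optimal.

1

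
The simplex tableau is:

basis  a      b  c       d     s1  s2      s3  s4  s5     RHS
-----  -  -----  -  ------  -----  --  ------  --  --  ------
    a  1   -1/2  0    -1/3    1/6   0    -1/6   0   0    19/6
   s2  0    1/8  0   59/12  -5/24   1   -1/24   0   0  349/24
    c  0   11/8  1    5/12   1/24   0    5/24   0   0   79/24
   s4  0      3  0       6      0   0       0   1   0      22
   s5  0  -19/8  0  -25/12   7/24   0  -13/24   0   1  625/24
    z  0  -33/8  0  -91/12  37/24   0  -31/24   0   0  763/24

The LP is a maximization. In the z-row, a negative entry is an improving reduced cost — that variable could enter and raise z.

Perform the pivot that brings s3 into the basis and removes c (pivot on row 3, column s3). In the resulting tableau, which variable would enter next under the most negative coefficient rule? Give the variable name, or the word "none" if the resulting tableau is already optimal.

d

Pivot element 5/24. New z-row = old z-row − (-31/24)·(row 3/(5/24)).
Updated z-row coefficients: a: 0, b: 22/5, c: 31/5, d: -5, s1: 9/5, s2: 0, s3: 0, s4: 0, s5: 0.
The most negative is -5 in column d, so d would enter next.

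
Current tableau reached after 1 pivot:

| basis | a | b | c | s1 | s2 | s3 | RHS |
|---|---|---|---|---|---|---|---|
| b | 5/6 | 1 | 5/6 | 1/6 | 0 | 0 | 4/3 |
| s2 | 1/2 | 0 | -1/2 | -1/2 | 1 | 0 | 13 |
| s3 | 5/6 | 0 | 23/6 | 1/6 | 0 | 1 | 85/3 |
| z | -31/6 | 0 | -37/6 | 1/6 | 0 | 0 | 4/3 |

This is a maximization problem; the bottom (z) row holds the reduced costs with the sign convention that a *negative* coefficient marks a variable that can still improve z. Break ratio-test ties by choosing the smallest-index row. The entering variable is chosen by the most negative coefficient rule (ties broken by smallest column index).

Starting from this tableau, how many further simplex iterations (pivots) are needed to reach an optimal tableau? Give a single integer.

1

pivot: c in, b out → z = 56/5
No improving column remains; optimal.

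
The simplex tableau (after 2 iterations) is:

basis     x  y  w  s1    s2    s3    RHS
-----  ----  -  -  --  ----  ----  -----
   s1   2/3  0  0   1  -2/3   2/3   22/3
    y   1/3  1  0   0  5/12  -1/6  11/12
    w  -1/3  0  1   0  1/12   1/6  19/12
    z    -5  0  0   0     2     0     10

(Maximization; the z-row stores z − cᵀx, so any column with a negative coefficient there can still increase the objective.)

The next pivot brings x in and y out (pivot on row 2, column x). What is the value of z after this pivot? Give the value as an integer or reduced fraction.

Minimum ratio for x: (11/12)/(1/3) = 11/4.
z changes by −(z-row coeff of x)·ratio = −(-5)·(11/4) = 55/4.
New z = 10 + (55/4) = 95/4.

95/4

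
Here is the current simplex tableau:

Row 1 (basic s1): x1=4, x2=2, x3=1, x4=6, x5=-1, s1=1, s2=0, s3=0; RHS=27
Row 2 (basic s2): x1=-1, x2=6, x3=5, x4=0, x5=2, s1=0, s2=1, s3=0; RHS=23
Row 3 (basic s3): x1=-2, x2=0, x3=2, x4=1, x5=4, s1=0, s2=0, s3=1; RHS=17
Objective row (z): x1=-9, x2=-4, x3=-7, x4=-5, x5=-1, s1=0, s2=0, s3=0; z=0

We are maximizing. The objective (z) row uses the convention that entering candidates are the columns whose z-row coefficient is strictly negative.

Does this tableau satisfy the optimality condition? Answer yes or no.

Column x1 has objective-row coefficient -9, which is negative; an improving pivot exists, so not yet optimal.

no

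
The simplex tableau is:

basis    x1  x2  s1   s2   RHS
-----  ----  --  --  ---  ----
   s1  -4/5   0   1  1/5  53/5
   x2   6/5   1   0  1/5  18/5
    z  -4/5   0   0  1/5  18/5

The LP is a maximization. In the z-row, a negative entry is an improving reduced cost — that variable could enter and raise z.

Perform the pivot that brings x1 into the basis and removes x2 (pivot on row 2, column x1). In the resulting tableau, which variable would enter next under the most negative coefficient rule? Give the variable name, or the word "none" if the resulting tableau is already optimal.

Pivot element 6/5. New z-row = old z-row − (-4/5)·(row 2/(6/5)).
Updated z-row coefficients: x1: 0, x2: 2/3, s1: 0, s2: 1/3.
No coefficient is strictly negative; the tableau after this pivot is optimal.

none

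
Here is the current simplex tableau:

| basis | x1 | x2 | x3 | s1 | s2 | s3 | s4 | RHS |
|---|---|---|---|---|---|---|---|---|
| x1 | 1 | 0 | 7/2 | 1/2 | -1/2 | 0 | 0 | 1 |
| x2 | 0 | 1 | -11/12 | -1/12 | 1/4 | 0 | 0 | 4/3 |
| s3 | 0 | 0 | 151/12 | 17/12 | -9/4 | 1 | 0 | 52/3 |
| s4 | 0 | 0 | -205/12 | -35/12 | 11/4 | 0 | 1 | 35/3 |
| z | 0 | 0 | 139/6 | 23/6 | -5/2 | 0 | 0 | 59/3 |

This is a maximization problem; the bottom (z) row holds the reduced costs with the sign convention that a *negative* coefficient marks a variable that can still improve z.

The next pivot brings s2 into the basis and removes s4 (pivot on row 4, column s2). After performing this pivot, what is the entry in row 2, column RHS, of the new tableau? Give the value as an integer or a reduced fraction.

Pivot element is row 4, column s2: 11/4.
Normalize row 4: new (row 4, RHS) = (35/3)/(11/4) = 140/33.
row 2 ← row 2 − (1/4)·(new row 4): 4/3 − (1/4)·(140/33) = 3/11.

3/11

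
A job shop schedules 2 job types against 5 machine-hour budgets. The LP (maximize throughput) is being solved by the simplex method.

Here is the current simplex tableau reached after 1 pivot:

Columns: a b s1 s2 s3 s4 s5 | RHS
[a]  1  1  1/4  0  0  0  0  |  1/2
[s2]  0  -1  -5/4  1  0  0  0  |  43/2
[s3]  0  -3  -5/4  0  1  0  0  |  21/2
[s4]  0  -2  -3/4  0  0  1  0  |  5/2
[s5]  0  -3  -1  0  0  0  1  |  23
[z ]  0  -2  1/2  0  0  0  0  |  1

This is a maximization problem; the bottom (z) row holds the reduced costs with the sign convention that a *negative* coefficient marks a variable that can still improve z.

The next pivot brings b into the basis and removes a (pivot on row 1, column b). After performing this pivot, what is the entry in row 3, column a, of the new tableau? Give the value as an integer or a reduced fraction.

3

Pivot element is row 1, column b: 1.
Normalize row 1: new (row 1, a) = 1/1 = 1.
row 3 ← row 3 − (-3)·(new row 1): 0 − (-3)·1 = 3.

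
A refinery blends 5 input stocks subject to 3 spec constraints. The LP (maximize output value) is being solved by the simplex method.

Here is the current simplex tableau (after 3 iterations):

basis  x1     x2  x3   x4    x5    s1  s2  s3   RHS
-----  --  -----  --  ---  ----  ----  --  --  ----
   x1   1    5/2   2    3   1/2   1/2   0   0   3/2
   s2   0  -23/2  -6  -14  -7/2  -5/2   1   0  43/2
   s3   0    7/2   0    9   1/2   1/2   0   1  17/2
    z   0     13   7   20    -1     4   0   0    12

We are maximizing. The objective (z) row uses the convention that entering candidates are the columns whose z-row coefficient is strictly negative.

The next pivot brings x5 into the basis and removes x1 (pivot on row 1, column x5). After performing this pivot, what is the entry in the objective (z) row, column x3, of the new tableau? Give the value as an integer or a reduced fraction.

Pivot element is row 1, column x5: 1/2.
Normalize row 1: new (row 1, x3) = 2/(1/2) = 4.
z-row ← z-row − (-1)·(new row 1): 7 − (-1)·4 = 11.

11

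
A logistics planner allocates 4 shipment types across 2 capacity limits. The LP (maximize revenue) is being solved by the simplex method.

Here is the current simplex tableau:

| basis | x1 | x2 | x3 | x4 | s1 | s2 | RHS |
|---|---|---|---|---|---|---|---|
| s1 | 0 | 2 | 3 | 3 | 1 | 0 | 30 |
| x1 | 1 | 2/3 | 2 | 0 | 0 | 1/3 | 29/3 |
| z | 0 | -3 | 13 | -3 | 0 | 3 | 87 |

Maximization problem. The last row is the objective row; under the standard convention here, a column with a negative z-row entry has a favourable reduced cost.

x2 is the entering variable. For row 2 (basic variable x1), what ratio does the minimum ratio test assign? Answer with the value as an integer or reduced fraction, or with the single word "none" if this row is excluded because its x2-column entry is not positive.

Ratio = RHS / (x2 entry) = (29/3) / (2/3) = 29/2.

29/2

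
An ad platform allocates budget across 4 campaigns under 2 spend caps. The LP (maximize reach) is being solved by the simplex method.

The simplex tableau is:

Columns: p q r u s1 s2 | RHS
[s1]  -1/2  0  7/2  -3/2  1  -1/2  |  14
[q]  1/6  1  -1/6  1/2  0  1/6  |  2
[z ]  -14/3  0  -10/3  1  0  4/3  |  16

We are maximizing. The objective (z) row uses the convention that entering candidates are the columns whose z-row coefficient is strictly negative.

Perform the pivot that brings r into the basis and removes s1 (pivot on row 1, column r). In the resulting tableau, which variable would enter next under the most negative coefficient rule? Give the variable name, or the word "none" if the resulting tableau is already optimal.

Pivot element 7/2. New z-row = old z-row − (-10/3)·(row 1/(7/2)).
Updated z-row coefficients: p: -36/7, q: 0, r: 0, u: -3/7, s1: 20/21, s2: 6/7.
The most negative is -36/7 in column p, so p would enter next.

p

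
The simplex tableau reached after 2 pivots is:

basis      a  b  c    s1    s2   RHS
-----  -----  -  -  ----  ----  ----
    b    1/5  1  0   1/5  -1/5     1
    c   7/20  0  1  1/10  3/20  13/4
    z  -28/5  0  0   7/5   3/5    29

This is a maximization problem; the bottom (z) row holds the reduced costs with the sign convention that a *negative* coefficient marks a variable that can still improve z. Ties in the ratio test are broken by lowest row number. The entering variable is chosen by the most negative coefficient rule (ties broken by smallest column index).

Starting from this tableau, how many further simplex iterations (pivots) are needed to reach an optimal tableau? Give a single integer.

pivot: a in, b out → z = 57
pivot: s2 in, c out → z = 72
No improving column remains; optimal.

2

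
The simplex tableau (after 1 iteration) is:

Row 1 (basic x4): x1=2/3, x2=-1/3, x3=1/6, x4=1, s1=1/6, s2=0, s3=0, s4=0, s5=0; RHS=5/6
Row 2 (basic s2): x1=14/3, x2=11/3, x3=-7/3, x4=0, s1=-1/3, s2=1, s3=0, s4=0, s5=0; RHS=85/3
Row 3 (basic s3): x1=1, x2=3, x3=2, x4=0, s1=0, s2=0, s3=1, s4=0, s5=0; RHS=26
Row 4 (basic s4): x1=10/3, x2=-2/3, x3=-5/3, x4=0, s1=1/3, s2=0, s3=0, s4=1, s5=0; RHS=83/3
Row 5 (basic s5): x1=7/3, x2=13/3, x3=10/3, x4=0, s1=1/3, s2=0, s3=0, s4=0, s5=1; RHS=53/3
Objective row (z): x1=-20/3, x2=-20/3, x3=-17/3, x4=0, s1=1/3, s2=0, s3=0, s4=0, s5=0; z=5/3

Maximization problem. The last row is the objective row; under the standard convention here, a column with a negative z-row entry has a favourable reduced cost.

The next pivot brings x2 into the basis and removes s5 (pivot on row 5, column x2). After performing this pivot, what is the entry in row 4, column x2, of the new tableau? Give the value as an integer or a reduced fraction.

0

Pivot element is row 5, column x2: 13/3.
Normalize row 5: new (row 5, x2) = (13/3)/(13/3) = 1.
row 4 ← row 4 − (-2/3)·(new row 5): -2/3 − (-2/3)·1 = 0.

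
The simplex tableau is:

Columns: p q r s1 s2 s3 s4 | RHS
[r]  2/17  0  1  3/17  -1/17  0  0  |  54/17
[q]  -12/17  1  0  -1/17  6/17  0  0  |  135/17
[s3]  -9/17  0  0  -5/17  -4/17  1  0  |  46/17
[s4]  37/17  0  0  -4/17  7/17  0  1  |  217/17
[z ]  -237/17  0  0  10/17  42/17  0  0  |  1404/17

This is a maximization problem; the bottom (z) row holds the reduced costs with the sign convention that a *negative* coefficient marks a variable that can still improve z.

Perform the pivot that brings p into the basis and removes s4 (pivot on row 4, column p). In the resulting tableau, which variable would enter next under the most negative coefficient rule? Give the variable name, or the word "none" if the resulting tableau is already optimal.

s1

Pivot element 37/17. New z-row = old z-row − (-237/17)·(row 4/(37/17)).
Updated z-row coefficients: p: 0, q: 0, r: 0, s1: -34/37, s2: 189/37, s3: 0, s4: 237/37.
The most negative is -34/37 in column s1, so s1 would enter next.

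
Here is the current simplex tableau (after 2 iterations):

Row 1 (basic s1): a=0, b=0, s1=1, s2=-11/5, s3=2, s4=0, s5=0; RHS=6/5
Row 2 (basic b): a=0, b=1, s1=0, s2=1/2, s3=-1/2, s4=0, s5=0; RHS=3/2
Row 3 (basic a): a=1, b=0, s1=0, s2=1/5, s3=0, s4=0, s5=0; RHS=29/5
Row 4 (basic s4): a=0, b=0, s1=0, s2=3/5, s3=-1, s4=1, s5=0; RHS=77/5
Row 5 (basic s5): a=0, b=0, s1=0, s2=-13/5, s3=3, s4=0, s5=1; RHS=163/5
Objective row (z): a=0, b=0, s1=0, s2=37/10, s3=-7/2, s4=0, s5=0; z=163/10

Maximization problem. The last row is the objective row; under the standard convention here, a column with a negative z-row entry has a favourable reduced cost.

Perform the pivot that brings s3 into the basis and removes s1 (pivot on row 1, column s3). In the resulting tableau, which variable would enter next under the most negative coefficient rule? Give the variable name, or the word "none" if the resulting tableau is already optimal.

Pivot element 2. New z-row = old z-row − (-7/2)·(row 1/2).
Updated z-row coefficients: a: 0, b: 0, s1: 7/4, s2: -3/20, s3: 0, s4: 0, s5: 0.
The most negative is -3/20 in column s2, so s2 would enter next.

s2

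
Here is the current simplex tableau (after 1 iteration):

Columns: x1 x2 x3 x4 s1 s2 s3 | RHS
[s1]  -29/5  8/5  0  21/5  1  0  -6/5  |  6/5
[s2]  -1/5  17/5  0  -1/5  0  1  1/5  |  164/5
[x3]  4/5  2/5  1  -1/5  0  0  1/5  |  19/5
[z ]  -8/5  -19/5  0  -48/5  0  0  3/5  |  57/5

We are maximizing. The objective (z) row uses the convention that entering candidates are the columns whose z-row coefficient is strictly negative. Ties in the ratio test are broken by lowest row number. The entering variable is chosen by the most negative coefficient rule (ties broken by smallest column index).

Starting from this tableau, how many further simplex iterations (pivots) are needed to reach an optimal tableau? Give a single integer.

pivot: x4 in, s1 out → z = 99/7
pivot: x1 in, x3 out → z = 1359/11
No improving column remains; optimal.

2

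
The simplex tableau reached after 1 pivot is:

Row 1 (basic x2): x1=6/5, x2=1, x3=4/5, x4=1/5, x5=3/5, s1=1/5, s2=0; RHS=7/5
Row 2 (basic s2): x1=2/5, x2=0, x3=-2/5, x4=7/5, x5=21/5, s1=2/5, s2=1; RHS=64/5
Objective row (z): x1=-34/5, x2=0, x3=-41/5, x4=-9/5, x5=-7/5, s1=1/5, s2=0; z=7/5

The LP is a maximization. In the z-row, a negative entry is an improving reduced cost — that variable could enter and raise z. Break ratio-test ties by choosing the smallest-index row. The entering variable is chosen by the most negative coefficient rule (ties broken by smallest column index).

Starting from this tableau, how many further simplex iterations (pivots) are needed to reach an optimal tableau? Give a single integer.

pivot: x3 in, x2 out → z = 63/4
No improving column remains; optimal.

1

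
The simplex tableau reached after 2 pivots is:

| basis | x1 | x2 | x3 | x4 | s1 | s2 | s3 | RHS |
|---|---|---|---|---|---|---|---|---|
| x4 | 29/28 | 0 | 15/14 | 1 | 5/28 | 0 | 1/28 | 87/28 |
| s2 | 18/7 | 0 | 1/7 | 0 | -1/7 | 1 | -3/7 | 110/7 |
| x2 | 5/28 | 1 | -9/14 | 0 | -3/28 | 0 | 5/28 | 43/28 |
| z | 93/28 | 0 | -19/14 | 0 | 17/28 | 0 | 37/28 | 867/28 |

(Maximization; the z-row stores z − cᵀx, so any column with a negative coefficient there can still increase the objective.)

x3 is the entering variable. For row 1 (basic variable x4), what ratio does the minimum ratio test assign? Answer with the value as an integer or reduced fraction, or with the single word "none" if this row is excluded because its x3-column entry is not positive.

29/10

Ratio = RHS / (x3 entry) = (87/28) / (15/14) = 29/10.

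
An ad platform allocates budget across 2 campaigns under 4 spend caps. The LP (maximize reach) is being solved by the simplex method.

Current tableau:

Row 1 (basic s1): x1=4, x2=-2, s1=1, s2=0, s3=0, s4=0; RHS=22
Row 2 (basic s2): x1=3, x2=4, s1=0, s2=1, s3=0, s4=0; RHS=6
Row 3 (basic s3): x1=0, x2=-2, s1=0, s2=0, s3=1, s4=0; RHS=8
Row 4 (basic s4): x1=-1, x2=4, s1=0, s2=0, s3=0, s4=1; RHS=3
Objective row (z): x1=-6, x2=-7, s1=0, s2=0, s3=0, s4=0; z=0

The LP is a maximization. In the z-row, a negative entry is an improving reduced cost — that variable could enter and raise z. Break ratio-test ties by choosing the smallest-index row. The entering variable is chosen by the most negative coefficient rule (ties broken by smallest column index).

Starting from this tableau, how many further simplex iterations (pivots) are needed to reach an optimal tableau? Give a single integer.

3

pivot: x2 in, s4 out → z = 21/4
pivot: x1 in, s2 out → z = 177/16
pivot: s4 in, x2 out → z = 12
No improving column remains; optimal.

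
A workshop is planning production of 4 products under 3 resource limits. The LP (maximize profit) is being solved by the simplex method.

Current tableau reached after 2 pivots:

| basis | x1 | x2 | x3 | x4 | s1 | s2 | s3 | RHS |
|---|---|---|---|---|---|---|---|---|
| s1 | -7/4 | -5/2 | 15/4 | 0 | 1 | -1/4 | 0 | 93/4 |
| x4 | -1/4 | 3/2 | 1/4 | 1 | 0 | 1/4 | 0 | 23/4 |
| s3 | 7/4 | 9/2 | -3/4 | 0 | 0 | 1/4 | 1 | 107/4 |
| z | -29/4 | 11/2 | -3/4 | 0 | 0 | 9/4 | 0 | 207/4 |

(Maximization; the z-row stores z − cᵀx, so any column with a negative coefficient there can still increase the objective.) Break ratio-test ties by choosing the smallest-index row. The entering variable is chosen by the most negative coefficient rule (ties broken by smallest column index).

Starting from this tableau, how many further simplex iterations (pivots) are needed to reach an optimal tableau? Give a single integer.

pivot: x1 in, s3 out → z = 1138/7
pivot: x3 in, s1 out → z = 1588/7
No improving column remains; optimal.

2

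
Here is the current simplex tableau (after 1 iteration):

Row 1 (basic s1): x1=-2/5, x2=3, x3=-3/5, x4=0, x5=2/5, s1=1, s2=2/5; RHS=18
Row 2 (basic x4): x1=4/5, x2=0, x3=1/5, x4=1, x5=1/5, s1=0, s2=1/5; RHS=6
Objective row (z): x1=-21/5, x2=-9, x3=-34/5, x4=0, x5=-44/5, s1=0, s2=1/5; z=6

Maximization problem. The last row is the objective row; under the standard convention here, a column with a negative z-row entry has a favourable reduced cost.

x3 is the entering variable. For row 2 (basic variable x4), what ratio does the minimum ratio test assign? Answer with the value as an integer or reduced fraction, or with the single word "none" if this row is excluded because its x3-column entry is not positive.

30

Ratio = RHS / (x3 entry) = 6 / (1/5) = 30.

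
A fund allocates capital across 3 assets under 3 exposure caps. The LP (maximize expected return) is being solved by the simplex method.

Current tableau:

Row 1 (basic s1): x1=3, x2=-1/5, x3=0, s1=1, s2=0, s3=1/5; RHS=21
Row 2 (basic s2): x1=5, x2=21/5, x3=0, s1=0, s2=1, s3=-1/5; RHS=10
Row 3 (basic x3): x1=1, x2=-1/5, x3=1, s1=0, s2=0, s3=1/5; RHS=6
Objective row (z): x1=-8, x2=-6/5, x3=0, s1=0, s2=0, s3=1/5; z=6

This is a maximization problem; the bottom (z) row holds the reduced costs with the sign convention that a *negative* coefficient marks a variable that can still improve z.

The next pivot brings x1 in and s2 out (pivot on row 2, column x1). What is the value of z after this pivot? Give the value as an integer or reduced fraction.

Minimum ratio for x1: 10/5 = 2.
z changes by −(z-row coeff of x1)·ratio = −(-8)·2 = 16.
New z = 6 + 16 = 22.

22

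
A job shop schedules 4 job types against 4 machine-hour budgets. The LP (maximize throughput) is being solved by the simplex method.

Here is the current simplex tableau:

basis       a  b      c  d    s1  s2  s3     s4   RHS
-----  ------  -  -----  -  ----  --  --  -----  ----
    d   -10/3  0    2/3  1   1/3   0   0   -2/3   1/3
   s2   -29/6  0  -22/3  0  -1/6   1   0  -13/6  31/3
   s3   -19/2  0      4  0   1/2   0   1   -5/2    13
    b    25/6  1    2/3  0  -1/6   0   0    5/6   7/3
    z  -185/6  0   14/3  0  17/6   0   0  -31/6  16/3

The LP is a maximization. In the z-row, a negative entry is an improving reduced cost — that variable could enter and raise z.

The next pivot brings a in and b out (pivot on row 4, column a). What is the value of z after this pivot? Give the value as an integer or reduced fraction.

Minimum ratio for a: (7/3)/(25/6) = 14/25.
z changes by −(z-row coeff of a)·ratio = −(-185/6)·(14/25) = 259/15.
New z = 16/3 + (259/15) = 113/5.

113/5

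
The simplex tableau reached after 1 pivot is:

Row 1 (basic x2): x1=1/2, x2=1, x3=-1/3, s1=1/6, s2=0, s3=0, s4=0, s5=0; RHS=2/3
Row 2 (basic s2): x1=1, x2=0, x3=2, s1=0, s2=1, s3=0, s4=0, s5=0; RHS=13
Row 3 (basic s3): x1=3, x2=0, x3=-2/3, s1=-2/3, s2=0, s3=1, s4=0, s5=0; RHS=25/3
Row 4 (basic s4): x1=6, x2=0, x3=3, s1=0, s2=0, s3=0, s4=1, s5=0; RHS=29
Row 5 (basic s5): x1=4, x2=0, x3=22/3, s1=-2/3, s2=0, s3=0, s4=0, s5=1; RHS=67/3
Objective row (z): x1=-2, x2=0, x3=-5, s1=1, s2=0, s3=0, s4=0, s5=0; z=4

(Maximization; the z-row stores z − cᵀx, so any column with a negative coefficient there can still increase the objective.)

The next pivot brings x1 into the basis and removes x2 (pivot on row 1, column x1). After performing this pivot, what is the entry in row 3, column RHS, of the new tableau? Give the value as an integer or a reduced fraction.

Pivot element is row 1, column x1: 1/2.
Normalize row 1: new (row 1, RHS) = (2/3)/(1/2) = 4/3.
row 3 ← row 3 − 3·(new row 1): 25/3 − 3·(4/3) = 13/3.

13/3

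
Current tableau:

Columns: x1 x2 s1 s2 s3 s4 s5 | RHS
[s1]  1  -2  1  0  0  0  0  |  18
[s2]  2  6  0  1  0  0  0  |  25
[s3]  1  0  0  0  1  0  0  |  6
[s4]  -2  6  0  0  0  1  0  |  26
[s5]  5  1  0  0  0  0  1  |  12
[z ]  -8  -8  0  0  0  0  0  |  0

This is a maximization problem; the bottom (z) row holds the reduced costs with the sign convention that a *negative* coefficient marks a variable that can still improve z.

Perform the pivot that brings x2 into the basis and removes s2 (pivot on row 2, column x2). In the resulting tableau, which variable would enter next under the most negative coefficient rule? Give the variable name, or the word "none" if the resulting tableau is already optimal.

x1

Pivot element 6. New z-row = old z-row − (-8)·(row 2/6).
Updated z-row coefficients: x1: -16/3, x2: 0, s1: 0, s2: 4/3, s3: 0, s4: 0, s5: 0.
The most negative is -16/3 in column x1, so x1 would enter next.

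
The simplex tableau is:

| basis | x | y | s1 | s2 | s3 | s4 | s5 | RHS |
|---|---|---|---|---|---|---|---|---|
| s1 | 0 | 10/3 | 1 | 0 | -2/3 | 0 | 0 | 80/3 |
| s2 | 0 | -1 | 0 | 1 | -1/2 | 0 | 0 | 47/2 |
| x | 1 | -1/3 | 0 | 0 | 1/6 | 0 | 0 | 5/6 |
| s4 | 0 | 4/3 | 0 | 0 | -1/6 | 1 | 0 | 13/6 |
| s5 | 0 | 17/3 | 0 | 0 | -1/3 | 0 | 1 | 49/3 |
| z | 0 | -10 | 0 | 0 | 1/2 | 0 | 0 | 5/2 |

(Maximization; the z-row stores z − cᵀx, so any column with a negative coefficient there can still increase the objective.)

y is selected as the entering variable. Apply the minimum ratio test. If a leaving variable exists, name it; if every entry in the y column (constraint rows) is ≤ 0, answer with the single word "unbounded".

s4

Ratios: row 1 (s1): (80/3)/(10/3) = 8; row 2 (s2): entry -1 ≤ 0, skip; row 3 (x): entry -1/3 ≤ 0, skip; row 4 (s4): (13/6)/(4/3) = 13/8; row 5 (s5): (49/3)/(17/3) = 49/17.
Minimum ratio is in the s4 row, so s4 leaves.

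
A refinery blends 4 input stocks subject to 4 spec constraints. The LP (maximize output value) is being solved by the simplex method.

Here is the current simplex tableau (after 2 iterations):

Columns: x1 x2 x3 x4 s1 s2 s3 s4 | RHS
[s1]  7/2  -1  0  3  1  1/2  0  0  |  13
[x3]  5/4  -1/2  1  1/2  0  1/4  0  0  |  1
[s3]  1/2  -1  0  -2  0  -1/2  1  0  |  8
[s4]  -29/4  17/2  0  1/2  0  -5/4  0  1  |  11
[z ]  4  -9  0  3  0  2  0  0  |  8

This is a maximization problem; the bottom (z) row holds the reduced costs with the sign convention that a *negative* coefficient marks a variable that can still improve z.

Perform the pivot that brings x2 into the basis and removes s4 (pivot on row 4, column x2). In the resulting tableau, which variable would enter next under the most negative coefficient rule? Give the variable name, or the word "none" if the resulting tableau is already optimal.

x1

Pivot element 17/2. New z-row = old z-row − (-9)·(row 4/(17/2)).
Updated z-row coefficients: x1: -125/34, x2: 0, x3: 0, x4: 60/17, s1: 0, s2: 23/34, s3: 0, s4: 18/17.
The most negative is -125/34 in column x1, so x1 would enter next.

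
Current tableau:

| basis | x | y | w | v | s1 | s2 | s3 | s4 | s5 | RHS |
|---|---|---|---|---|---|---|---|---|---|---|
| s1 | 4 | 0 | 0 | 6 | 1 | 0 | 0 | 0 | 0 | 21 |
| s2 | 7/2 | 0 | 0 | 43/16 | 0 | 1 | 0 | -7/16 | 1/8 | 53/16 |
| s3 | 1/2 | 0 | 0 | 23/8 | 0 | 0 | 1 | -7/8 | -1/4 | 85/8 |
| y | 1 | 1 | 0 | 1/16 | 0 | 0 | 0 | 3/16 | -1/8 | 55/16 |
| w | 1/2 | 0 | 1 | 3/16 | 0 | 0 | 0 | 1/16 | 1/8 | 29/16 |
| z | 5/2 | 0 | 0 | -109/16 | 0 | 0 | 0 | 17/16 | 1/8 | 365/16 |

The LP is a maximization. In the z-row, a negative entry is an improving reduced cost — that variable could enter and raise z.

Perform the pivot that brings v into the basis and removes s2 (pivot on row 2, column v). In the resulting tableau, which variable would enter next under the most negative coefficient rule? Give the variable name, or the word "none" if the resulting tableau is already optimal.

s4

Pivot element 43/16. New z-row = old z-row − (-109/16)·(row 2/(43/16)).
Updated z-row coefficients: x: 489/43, y: 0, w: 0, v: 0, s1: 0, s2: 109/43, s3: 0, s4: -2/43, s5: 19/43.
The most negative is -2/43 in column s4, so s4 would enter next.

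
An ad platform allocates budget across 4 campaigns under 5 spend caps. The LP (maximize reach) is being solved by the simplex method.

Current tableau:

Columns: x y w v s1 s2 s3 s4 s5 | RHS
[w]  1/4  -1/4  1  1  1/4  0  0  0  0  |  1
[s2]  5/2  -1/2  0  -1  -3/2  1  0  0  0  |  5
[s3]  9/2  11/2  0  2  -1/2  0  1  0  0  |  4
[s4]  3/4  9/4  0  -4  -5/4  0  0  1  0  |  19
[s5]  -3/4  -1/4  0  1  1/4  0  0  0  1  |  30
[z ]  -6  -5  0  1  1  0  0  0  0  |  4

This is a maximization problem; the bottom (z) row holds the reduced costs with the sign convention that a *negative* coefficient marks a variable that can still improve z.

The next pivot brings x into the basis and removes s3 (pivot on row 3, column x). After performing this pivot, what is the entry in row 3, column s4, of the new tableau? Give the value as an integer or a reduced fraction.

0

Pivot element is row 3, column x: 9/2.
Normalize row 3: new (row 3, s4) = 0/(9/2) = 0.
Row 3 is the pivot row, so the entry is 0.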